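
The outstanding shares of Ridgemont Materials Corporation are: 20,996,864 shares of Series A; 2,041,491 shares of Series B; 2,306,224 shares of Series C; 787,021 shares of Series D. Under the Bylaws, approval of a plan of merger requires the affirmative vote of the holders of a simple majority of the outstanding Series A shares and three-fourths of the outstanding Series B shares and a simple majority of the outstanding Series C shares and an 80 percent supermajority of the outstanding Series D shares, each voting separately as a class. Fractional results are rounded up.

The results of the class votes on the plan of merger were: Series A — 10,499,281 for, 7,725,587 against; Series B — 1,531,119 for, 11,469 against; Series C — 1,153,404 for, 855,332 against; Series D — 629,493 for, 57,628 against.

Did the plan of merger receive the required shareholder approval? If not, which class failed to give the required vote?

Series A: a majority of 20996864 is 10498433; 10,498,433 required, 10,499,281 in favor — approved.
Series B: 3/4 of 2041491 = 1531118.25, rounded up to 1531119; 1,531,119 required, 1,531,119 in favor — approved.
Series C: a majority of 2306224 is 1153113; 1,153,113 required, 1,153,404 in favor — approved.
Series D: 4/5 of 787021 = 629616.80, rounded up to 629617; 629,617 required, 629,493 in favor — not approved.

Not approved — the Series D shares did not give the required vote.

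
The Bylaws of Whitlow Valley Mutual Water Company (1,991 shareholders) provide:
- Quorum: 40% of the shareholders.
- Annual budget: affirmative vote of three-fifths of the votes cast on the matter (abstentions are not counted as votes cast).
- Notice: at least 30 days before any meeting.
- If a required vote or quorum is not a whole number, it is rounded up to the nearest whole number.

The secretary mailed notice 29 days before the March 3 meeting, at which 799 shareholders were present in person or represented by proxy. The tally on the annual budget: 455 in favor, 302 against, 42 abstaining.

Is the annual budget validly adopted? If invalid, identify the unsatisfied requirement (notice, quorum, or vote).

Notice: 29 days given; 30 required. Not satisfied.
Quorum: 40% of 1,991 = 796.40, rounded up to 797; 799 present. Satisfied.
Vote: requires three-fifths of the votes cast (799 − 42 abstaining = 757); 3/5 of 757 = 454.20, rounded up to 455, so 455 needed; 455 in favor. Satisfied.

Invalid — notice requirement not satisfied.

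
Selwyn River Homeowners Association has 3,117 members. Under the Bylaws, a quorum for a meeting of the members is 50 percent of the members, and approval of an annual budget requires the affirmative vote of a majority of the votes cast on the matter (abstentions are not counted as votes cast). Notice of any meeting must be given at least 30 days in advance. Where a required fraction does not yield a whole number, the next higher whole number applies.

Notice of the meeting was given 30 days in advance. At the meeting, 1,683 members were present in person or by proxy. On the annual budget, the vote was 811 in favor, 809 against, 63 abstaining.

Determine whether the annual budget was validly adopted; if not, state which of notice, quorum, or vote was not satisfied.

Valid — all requirements satisfied.

Notice: 30 days given; 30 required. Satisfied.
Quorum: 50% of 3,117 = 1,558.50, rounded up to 1,559; 1,683 present. Satisfied.
Vote: requires a majority of the votes cast (1,683 − 63 abstaining = 1,620); a majority of 1620 is 811, so 811 needed; 811 in favor. Satisfied.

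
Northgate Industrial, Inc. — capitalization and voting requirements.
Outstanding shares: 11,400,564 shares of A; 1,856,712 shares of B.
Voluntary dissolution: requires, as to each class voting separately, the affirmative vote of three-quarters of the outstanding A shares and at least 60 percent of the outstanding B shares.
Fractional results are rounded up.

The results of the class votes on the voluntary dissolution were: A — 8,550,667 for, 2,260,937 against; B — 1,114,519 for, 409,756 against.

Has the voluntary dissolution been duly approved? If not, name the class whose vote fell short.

Approved — every class gave the required vote.

A: 3/4 of 11400564 = 8550423; 8,550,423 required, 8,550,667 in favor — approved.
B: 3/5 of 1856712 = 1114027.20, rounded up to 1114028; 1,114,028 required, 1,114,519 in favor — approved.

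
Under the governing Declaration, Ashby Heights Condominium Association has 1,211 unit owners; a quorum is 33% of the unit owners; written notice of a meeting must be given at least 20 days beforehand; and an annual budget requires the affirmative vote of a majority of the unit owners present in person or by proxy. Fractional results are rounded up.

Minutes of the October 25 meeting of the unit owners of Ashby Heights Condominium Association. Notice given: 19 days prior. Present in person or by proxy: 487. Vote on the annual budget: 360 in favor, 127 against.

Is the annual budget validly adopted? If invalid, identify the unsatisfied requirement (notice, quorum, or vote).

Invalid — notice requirement not satisfied.

Notice: 19 days given; 20 required. Not satisfied.
Quorum: 33% of 1,211 = 399.63, rounded up to 400; 487 present. Satisfied.
Vote: requires a majority of those present (487); a majority of 487 is 244, so 244 needed; 360 in favor. Satisfied.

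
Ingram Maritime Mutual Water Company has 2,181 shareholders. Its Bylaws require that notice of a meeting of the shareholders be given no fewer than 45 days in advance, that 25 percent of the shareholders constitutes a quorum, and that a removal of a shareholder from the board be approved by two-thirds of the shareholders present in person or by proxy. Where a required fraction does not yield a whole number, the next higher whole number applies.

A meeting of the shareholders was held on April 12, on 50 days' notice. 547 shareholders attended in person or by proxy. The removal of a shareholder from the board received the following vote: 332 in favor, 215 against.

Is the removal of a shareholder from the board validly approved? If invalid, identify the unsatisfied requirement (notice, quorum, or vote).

Invalid — vote requirement not satisfied.

Notice: 50 days given; 45 required. Satisfied.
Quorum: 25% of 2,181 = 545.25, rounded up to 546; 547 present. Satisfied.
Vote: requires two-thirds of those present (547); 2/3 of 547 = 364.67, rounded up to 365, so 365 needed; 332 in favor. Not satisfied.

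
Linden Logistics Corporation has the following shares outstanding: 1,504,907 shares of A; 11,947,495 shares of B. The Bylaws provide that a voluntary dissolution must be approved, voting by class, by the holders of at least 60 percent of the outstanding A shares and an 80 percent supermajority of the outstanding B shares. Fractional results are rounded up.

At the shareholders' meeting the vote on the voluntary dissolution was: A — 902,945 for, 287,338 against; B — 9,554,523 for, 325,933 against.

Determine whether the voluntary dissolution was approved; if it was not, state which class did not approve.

Not approved — the B shares did not give the required vote.

A: 3/5 of 1504907 = 902944.20, rounded up to 902945; 902,945 required, 902,945 in favor — approved.
B: 4/5 of 11947495 = 9557996; 9,557,996 required, 9,554,523 in favor — not approved.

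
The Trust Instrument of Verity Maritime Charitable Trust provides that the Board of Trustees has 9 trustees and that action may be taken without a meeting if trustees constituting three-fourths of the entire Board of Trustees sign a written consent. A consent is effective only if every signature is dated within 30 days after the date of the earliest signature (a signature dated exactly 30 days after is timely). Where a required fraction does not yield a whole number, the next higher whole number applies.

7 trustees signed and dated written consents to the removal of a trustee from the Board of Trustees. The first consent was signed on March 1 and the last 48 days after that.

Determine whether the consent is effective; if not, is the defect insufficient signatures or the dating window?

Not effective — dating-window requirement not satisfied.

Signatures required: three-fourths of 9 — 3/4 of 9 = 6.75, rounded up to 7, so 7 needed; 7 signed. Sufficient.
Dating window: the latest signature is 48 days after the earliest; the limit is 30 days. Outside the window.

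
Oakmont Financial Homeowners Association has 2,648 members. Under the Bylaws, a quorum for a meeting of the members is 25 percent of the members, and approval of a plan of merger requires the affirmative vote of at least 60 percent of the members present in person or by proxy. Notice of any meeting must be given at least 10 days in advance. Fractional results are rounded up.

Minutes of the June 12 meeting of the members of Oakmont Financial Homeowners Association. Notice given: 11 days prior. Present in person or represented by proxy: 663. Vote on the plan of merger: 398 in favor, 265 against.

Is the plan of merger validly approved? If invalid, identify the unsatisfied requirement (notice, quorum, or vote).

Valid — all requirements satisfied.

Notice: 11 days given; 10 required. Satisfied.
Quorum: 25% of 2,648 = 662; 663 present. Satisfied.
Vote: requires three-fifths of those present (663); 3/5 of 663 = 397.80, rounded up to 398, so 398 needed; 398 in favor. Satisfied.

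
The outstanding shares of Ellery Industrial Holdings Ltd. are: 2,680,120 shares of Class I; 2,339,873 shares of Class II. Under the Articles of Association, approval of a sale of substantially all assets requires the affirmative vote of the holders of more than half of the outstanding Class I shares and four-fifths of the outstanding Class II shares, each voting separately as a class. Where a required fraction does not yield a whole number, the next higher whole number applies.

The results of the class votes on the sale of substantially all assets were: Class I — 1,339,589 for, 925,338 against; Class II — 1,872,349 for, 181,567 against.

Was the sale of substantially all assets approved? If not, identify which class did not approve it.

Class I: a majority of 2680120 is 1340061; 1,340,061 required, 1,339,589 in favor — not approved.
Class II: 4/5 of 2339873 = 1871898.40, rounded up to 1871899; 1,871,899 required, 1,872,349 in favor — approved.

Not approved — the Class I shares did not give the required vote.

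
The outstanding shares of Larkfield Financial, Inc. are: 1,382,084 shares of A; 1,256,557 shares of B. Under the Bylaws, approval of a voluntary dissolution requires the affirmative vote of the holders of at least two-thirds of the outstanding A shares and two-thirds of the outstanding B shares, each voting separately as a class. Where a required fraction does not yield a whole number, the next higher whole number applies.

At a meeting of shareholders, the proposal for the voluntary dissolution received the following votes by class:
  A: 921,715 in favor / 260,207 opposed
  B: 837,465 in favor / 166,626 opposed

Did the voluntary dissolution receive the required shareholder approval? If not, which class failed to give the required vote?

Not approved — the B shares did not give the required vote.

A: 2/3 of 1382084 = 921389.33, rounded up to 921390; 921,390 required, 921,715 in favor — approved.
B: 2/3 of 1256557 = 837704.67, rounded up to 837705; 837,705 required, 837,465 in favor — not approved.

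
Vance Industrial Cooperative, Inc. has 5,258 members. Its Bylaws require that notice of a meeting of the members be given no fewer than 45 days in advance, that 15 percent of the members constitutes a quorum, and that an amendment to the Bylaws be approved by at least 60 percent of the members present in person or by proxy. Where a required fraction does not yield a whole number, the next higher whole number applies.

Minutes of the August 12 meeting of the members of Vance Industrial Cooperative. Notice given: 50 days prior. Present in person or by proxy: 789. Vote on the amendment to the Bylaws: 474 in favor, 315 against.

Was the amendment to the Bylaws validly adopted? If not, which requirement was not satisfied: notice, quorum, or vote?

Valid — all requirements satisfied.

Notice: 50 days given; 45 required. Satisfied.
Quorum: 15% of 5,258 = 788.70, rounded up to 789; 789 present. Satisfied.
Vote: requires three-fifths of those present (789); 3/5 of 789 = 473.40, rounded up to 474, so 474 needed; 474 in favor. Satisfied.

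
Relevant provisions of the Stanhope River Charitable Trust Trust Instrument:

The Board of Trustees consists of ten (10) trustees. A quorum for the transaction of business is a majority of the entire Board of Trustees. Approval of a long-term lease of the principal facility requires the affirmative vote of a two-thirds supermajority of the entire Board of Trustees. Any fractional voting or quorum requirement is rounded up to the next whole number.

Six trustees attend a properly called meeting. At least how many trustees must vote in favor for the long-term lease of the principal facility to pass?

The long-term lease of the principal facility requires two-thirds of the entire Board of Trustees (10).
2/3 of 10 = 6.67, rounded up to 7.
(Only 6 can vote, so the long-term lease of the principal facility cannot pass at this meeting, but the required vote is still 7.)

7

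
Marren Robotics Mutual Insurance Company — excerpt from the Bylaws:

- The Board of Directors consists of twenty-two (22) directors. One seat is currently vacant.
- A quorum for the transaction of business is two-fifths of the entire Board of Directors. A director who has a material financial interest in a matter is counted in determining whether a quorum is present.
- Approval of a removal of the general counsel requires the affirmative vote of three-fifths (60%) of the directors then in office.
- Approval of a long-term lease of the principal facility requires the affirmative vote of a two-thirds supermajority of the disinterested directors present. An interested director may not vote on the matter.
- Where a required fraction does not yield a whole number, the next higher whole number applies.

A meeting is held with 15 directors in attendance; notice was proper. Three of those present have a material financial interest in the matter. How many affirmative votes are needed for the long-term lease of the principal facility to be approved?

8

The long-term lease of the principal facility requires two-thirds of the disinterested directors present (15 − 3 = 12).
2/3 of 12 = 8.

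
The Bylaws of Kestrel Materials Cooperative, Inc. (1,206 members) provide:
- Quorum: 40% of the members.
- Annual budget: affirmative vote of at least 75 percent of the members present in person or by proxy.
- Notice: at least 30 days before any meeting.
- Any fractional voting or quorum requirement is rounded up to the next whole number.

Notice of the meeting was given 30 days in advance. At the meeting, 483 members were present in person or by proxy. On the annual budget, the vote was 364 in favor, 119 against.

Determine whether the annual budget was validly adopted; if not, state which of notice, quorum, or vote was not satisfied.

Valid — all requirements satisfied.

Notice: 30 days given; 30 required. Satisfied.
Quorum: 40% of 1,206 = 482.40, rounded up to 483; 483 present. Satisfied.
Vote: requires three-fourths of those present (483); 3/4 of 483 = 362.25, rounded up to 363, so 363 needed; 364 in favor. Satisfied.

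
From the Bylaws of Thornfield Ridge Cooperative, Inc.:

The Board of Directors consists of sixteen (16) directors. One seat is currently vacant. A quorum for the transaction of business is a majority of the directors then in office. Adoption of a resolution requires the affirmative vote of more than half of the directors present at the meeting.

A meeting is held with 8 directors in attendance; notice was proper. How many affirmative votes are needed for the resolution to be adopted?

5

The resolution requires a majority of the directors present (8).
A majority of 8 is 5.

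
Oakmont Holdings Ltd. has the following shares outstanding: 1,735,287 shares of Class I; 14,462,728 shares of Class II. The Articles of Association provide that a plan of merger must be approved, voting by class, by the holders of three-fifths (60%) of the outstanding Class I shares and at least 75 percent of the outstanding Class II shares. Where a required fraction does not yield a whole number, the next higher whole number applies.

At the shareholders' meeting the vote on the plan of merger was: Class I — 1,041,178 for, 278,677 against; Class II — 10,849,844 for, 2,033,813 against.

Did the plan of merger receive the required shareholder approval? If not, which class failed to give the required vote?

Class I: 3/5 of 1735287 = 1041172.20, rounded up to 1041173; 1,041,173 required, 1,041,178 in favor — approved.
Class II: 3/4 of 14462728 = 10847046; 10,847,046 required, 10,849,844 in favor — approved.

Approved — every class gave the required vote.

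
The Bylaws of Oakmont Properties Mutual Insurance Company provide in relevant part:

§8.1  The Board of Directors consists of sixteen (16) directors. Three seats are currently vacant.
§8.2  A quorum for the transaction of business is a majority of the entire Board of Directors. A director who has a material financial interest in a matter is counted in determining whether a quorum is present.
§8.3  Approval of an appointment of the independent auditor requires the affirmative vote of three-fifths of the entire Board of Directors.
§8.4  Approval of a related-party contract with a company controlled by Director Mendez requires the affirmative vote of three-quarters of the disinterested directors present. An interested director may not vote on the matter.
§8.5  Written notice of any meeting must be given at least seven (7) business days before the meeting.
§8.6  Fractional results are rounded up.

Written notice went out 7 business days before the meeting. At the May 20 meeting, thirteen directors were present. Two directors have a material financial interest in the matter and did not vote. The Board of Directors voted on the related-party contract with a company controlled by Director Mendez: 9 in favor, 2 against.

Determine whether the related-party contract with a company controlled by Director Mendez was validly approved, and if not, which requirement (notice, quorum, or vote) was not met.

Valid — all requirements satisfied.

Notice: 7 business days given; 7 required (7 ≥ 7). Satisfied.
Quorum: 13 present (interested directors count toward quorum); quorum is 9. Satisfied.
Vote: the related-party contract with a company controlled by Director Mendez requires three-fourths of the disinterested directors present (13 − 2 = 11). 3/4 of 11 = 8.25, rounded up to 9, so 9 affirmative votes are needed; 9 voted in favor. Satisfied.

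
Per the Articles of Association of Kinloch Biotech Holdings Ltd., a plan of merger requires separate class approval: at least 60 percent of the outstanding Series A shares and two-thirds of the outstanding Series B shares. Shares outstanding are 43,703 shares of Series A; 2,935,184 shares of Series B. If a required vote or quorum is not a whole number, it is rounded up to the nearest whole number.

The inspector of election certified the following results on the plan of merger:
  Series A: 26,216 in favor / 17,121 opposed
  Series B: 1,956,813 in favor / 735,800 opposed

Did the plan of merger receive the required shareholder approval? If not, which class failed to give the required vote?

Not approved — the Series A shares did not give the required vote.

Series A: 3/5 of 43703 = 26221.80, rounded up to 26222; 26,222 required, 26,216 in favor — not approved.
Series B: 2/3 of 2935184 = 1956789.33, rounded up to 1956790; 1,956,790 required, 1,956,813 in favor — approved.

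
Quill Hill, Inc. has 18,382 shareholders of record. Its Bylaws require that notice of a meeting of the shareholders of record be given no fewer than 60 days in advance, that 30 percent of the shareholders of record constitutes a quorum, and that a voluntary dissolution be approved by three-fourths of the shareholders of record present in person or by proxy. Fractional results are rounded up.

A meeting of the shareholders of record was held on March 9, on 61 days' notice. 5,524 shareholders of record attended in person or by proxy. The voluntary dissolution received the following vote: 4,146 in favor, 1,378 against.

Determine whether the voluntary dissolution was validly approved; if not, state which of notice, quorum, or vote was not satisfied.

Notice: 61 days given; 60 required. Satisfied.
Quorum: 30% of 18,382 = 5,514.60, rounded up to 5,515; 5,524 present. Satisfied.
Vote: requires three-fourths of those present (5,524); 3/4 of 5524 = 4143, so 4,143 needed; 4,146 in favor. Satisfied.

Valid — all requirements satisfied.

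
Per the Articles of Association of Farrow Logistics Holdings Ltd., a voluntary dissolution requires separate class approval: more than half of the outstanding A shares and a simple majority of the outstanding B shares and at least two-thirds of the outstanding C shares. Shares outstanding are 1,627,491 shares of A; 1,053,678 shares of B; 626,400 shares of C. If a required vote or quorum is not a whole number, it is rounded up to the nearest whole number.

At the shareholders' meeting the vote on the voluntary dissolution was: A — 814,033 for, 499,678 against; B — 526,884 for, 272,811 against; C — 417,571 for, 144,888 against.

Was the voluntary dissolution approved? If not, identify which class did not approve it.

Not approved — the C shares did not give the required vote.

A: a majority of 1627491 is 813746; 813,746 required, 814,033 in favor — approved.
B: a majority of 1053678 is 526840; 526,840 required, 526,884 in favor — approved.
C: 2/3 of 626400 = 417600; 417,600 required, 417,571 in favor — not approved.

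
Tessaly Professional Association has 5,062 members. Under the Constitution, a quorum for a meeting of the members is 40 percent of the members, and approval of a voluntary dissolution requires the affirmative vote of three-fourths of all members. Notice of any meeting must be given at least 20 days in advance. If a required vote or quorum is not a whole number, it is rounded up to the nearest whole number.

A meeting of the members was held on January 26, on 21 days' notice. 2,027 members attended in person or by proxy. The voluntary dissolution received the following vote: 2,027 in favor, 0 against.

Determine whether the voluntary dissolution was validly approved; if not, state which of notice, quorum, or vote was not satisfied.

Notice: 21 days given; 20 required. Satisfied.
Quorum: 40% of 5,062 = 2,024.80, rounded up to 2,025; 2,027 present. Satisfied.
Vote: requires three-fourths of all members (5,062); 3/4 of 5062 = 3796.50, rounded up to 3797, so 3,797 needed; 2,027 in favor. Not satisfied.

Invalid — vote requirement not satisfied.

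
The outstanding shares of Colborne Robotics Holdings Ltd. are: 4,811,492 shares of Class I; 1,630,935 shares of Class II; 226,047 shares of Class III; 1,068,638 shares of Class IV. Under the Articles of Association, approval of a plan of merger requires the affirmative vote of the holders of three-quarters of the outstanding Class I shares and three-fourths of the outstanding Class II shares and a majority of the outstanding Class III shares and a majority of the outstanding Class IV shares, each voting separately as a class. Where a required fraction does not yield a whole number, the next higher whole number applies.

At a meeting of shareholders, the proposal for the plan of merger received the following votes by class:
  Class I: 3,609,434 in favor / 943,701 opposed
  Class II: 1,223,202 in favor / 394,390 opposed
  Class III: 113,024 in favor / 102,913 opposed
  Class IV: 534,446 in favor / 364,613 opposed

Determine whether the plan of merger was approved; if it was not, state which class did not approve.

Class I: 3/4 of 4811492 = 3608619; 3,608,619 required, 3,609,434 in favor — approved.
Class II: 3/4 of 1630935 = 1223201.25, rounded up to 1223202; 1,223,202 required, 1,223,202 in favor — approved.
Class III: a majority of 226047 is 113024; 113,024 required, 113,024 in favor — approved.
Class IV: a majority of 1068638 is 534320; 534,320 required, 534,446 in favor — approved.

Approved — every class gave the required vote.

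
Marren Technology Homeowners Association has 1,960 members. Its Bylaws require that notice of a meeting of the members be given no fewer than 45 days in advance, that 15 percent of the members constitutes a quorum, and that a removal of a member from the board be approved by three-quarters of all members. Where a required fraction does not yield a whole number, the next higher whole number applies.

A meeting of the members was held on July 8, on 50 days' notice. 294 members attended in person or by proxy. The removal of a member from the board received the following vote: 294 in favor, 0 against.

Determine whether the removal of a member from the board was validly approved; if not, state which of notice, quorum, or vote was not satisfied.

Notice: 50 days given; 45 required. Satisfied.
Quorum: 15% of 1,960 = 294; 294 present. Satisfied.
Vote: requires three-fourths of all members (1,960); 3/4 of 1960 = 1470, so 1,470 needed; 294 in favor. Not satisfied.

Invalid — vote requirement not satisfied.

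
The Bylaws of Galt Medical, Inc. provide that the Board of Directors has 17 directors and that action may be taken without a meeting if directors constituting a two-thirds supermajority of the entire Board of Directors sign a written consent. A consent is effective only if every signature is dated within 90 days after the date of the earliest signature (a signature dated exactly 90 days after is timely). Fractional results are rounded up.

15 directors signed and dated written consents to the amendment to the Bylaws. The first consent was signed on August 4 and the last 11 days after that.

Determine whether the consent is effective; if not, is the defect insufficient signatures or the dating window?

Signatures required: a two-thirds supermajority of 17 — 2/3 of 17 = 11.33, rounded up to 12, so 12 needed; 15 signed. Sufficient.
Dating window: the latest signature is 11 days after the earliest; the limit is 90 days. Within the window.

Effective — both the signature and dating-window requirements are satisfied.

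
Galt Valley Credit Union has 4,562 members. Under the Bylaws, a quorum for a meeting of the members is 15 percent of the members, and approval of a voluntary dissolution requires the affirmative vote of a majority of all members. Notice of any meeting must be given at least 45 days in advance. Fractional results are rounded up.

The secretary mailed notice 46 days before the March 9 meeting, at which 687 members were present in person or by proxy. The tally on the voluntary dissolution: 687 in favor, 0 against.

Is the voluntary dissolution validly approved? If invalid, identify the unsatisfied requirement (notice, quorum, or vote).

Notice: 46 days given; 45 required. Satisfied.
Quorum: 15% of 4,562 = 684.30, rounded up to 685; 687 present. Satisfied.
Vote: requires a majority of all members (4,562); a majority of 4562 is 2282, so 2,282 needed; 687 in favor. Not satisfied.

Invalid — vote requirement not satisfied.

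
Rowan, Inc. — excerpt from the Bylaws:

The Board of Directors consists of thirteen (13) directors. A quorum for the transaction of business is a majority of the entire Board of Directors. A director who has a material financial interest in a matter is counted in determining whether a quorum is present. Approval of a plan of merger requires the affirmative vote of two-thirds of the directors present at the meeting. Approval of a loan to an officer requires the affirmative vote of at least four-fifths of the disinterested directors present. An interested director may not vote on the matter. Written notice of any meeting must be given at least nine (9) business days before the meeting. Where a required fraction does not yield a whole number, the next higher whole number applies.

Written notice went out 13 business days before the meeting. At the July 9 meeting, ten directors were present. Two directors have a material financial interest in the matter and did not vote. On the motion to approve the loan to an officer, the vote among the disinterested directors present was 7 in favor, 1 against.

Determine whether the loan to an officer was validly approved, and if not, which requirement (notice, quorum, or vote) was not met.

Valid — all requirements satisfied.

Notice: 13 business days given; 9 required (13 ≥ 9). Satisfied.
Quorum: 10 present (interested directors count toward quorum); quorum is 7. Satisfied.
Vote: the loan to an officer requires four-fifths of the disinterested directors present (10 − 2 = 8). 4/5 of 8 = 6.40, rounded up to 7, so 7 affirmative votes are needed; 7 voted in favor. Satisfied.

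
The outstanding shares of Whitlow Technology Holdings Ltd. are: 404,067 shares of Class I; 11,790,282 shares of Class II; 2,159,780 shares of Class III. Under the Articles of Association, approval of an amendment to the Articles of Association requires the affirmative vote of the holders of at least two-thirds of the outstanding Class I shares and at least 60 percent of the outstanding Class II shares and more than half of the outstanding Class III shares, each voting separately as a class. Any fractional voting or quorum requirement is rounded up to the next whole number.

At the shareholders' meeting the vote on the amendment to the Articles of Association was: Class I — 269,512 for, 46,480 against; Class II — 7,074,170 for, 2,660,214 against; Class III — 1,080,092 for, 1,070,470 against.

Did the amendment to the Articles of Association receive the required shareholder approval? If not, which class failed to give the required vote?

Approved — every class gave the required vote.

Class I: 2/3 of 404067 = 269378; 269,378 required, 269,512 in favor — approved.
Class II: 3/5 of 11790282 = 7074169.20, rounded up to 7074170; 7,074,170 required, 7,074,170 in favor — approved.
Class III: a majority of 2159780 is 1079891; 1,079,891 required, 1,080,092 in favor — approved.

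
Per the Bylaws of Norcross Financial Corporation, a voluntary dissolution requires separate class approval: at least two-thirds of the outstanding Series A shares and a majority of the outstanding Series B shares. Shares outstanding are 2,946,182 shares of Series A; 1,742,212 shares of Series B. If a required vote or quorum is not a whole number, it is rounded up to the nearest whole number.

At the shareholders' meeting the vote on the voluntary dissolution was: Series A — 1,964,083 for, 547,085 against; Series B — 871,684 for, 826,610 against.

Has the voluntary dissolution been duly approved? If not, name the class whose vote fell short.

Series A: 2/3 of 2946182 = 1964121.33, rounded up to 1964122; 1,964,122 required, 1,964,083 in favor — not approved.
Series B: a majority of 1742212 is 871107; 871,107 required, 871,684 in favor — approved.

Not approved — the Series A shares did not give the required vote.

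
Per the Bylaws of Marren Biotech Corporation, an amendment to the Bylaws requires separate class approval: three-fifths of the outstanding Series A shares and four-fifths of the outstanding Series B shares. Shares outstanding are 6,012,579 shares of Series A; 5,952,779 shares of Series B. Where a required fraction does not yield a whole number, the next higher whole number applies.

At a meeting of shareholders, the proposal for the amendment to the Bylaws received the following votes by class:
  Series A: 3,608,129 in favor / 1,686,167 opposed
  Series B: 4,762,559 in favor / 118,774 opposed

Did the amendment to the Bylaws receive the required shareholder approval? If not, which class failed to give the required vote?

Series A: 3/5 of 6012579 = 3607547.40, rounded up to 3607548; 3,607,548 required, 3,608,129 in favor — approved.
Series B: 4/5 of 5952779 = 4762223.20, rounded up to 4762224; 4,762,224 required, 4,762,559 in favor — approved.

Approved — every class gave the required vote.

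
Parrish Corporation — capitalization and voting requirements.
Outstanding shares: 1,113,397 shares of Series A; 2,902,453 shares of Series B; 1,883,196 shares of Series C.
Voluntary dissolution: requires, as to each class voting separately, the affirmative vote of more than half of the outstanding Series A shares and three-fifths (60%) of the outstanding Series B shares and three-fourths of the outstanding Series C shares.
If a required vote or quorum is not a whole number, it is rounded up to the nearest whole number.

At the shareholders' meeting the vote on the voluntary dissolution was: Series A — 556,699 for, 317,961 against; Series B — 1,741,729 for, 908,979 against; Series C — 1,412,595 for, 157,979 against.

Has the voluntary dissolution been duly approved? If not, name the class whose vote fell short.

Approved — every class gave the required vote.

Series A: a majority of 1113397 is 556699; 556,699 required, 556,699 in favor — approved.
Series B: 3/5 of 2902453 = 1741471.80, rounded up to 1741472; 1,741,472 required, 1,741,729 in favor — approved.
Series C: 3/4 of 1883196 = 1412397; 1,412,397 required, 1,412,595 in favor — approved.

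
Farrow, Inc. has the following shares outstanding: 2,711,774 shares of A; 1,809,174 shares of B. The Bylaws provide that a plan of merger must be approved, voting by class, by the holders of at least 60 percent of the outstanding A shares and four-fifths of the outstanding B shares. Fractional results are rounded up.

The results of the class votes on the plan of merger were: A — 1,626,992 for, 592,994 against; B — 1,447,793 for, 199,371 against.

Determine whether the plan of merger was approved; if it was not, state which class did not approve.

Not approved — the A shares did not give the required vote.

A: 3/5 of 2711774 = 1627064.40, rounded up to 1627065; 1,627,065 required, 1,626,992 in favor — not approved.
B: 4/5 of 1809174 = 1447339.20, rounded up to 1447340; 1,447,340 required, 1,447,793 in favor — approved.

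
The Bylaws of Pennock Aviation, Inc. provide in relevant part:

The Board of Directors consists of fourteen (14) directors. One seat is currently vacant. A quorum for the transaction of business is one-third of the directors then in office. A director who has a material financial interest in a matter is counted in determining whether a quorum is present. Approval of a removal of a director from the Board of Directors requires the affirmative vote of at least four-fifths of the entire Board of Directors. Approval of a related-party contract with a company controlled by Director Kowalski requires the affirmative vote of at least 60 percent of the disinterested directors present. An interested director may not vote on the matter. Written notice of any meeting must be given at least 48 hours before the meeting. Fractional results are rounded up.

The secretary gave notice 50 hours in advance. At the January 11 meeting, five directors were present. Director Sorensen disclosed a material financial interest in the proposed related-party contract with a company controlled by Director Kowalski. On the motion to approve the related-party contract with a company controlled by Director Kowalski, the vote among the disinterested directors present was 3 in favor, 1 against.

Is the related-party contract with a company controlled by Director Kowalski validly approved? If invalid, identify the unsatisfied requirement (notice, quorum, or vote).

Valid — all requirements satisfied.

Notice: 50 hours given; 48 required (50 ≥ 48). Satisfied.
Quorum: 5 present (interested directors count toward quorum); quorum is 5. Satisfied.
Vote: the related-party contract with a company controlled by Director Kowalski requires three-fifths of the disinterested directors present (5 − 1 = 4). 3/5 of 4 = 2.40, rounded up to 3, so 3 affirmative votes are needed; 3 voted in favor. Satisfied.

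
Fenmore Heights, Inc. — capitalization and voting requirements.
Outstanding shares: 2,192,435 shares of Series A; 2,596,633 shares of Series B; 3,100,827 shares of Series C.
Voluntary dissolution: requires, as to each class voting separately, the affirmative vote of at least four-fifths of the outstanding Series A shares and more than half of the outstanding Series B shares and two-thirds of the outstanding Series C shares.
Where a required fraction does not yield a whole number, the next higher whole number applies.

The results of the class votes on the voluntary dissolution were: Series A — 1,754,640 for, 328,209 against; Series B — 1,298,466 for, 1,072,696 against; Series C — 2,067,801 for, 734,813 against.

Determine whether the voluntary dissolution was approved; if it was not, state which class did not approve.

Approved — every class gave the required vote.

Series A: 4/5 of 2192435 = 1753948; 1,753,948 required, 1,754,640 in favor — approved.
Series B: a majority of 2596633 is 1298317; 1,298,317 required, 1,298,466 in favor — approved.
Series C: 2/3 of 3100827 = 2067218; 2,067,218 required, 2,067,801 in favor — approved.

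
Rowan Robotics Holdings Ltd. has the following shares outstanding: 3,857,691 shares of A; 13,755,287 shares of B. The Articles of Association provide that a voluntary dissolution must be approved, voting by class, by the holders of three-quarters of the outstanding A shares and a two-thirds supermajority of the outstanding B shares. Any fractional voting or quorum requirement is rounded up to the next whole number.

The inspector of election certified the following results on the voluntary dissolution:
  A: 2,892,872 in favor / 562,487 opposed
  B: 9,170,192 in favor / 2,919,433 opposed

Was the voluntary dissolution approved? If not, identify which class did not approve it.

Not approved — the A shares did not give the required vote.

A: 3/4 of 3857691 = 2893268.25, rounded up to 2893269; 2,893,269 required, 2,892,872 in favor — not approved.
B: 2/3 of 13755287 = 9170191.33, rounded up to 9170192; 9,170,192 required, 9,170,192 in favor — approved.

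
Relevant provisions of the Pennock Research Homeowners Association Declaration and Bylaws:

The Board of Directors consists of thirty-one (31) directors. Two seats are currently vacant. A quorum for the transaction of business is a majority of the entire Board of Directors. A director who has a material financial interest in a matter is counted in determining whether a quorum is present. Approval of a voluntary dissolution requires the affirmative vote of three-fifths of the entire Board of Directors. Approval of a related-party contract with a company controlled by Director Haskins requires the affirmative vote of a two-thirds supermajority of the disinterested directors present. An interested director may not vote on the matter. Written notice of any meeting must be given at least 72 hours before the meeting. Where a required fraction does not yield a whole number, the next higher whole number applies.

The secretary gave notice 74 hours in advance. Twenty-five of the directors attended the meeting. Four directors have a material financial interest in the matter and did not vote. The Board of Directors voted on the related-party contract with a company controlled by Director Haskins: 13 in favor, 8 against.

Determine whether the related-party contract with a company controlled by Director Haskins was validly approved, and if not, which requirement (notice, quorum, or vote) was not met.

Invalid — vote requirement not satisfied.

Notice: 74 hours given; 72 required (74 ≥ 72). Satisfied.
Quorum: 25 present (interested directors count toward quorum); quorum is 16. Satisfied.
Vote: the related-party contract with a company controlled by Director Haskins requires two-thirds of the disinterested directors present (25 − 4 = 21). 2/3 of 21 = 14, so 14 affirmative votes are needed; 13 voted in favor. Not satisfied.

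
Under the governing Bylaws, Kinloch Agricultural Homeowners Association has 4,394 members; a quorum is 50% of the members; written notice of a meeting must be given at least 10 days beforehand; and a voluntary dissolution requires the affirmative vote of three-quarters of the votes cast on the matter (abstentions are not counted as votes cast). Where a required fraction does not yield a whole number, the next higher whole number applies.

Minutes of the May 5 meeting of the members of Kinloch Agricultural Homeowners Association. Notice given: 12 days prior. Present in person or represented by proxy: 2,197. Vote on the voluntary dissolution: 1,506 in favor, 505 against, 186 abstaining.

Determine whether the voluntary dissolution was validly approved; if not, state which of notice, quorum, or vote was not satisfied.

Invalid — vote requirement not satisfied.

Notice: 12 days given; 10 required. Satisfied.
Quorum: 50% of 4,394 = 2,197; 2,197 present. Satisfied.
Vote: requires three-fourths of the votes cast (2,197 − 186 abstaining = 2,011); 3/4 of 2011 = 1508.25, rounded up to 1509, so 1,509 needed; 1,506 in favor. Not satisfied.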